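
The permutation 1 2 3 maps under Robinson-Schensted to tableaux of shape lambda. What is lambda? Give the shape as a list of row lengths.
[3]

Row-insert each entry into an empty tableau.

After inserting 1: P = [[1]].
After inserting 2: P = [[1, 2]].
After inserting 3: P = [[1, 2, 3]].

The final insertion tableau P = [[1, 2, 3]] has shape [3].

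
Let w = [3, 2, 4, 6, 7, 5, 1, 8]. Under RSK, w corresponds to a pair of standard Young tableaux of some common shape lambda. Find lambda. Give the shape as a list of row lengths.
[5, 2, 1]

Row-insert each entry into an empty tableau.

After inserting 3: P = [[3]].
After inserting 2: P = [[2], [3]].
After inserting 4: P = [[2, 4], [3]].
After inserting 6: P = [[2, 4, 6], [3]].
After inserting 7: P = [[2, 4, 6, 7], [3]].
After inserting 5: P = [[2, 4, 5, 7], [3, 6]].
After inserting 1: P = [[1, 4, 5, 7], [2, 6], [3]].
After inserting 8: P = [[1, 4, 5, 7, 8], [2, 6], [3]].

The final insertion tableau P = [[1, 4, 5, 7, 8], [2, 6], [3]] has shape [5, 2, 1].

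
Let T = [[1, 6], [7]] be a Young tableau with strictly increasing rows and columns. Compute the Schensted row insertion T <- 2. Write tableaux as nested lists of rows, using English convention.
[[1, 2], [6], [7]]

In row 1, 2 replaces 6 (the leftmost entry greater than 2); 6 is bumped to row 2. In row 2, 6 replaces 7 (the leftmost entry greater than 6); 7 is bumped to row 3. 7 starts a new row 3. The new tableau is [[1, 2], [6], [7]].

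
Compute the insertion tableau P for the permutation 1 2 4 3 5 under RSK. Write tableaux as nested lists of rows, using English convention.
P = [[1, 2, 3, 5], [4]]

After inserting 1: P = [[1]].
After inserting 2: P = [[1, 2]].
After inserting 4: P = [[1, 2, 4]].
After inserting 3: P = [[1, 2, 3], [4]].
After inserting 5: P = [[1, 2, 3, 5], [4]].

So P = [[1, 2, 3, 5], [4]].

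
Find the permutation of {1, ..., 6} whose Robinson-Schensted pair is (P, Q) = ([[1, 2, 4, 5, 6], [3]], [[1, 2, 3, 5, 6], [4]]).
1 3 4 2 5 6

Reverse the RSK construction: for i from n down to 1, find the cell of Q containing i, remove the entry at that cell from P, and reverse-bump it up through P; the value ejected from row 1 is w(i).

Step i=6: Q has 6 at row 1, column 5; remove that cell from P, ejecting 6. So w(6) = 6. P is now [[1, 2, 4, 5], [3]].
Step i=5: Q has 5 at row 1, column 4; remove that cell from P, ejecting 5. So w(5) = 5. P is now [[1, 2, 4], [3]].
Step i=4: Q has 4 at row 2, column 1; remove 3 from row 2 of P and reverse-bump: 3 enters row 1 and ejects 2. So w(4) = 2. P is now [[1, 3, 4]].
Step i=3: Q has 3 at row 1, column 3; remove that cell from P, ejecting 4. So w(3) = 4. P is now [[1, 3]].
Step i=2: Q has 2 at row 1, column 2; remove that cell from P, ejecting 3. So w(2) = 3. P is now [[1]].
Step i=1: Q has 1 at row 1, column 1; remove that cell from P, ejecting 1. So w(1) = 1. P is now [].

So w = 1 3 4 2 5 6.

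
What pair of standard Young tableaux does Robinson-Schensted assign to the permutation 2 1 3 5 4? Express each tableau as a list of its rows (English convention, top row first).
Insert each entry of the permutation into P by Schensted row insertion, recording in Q the position of each new cell.

Insert 2: appended to row 1. P = [[2]].
Insert 1: 1 bumps 2 from row 1; 2 starts row 2. P = [[1], [2]].
Insert 3: appended to row 1. P = [[1, 3], [2]].
Insert 5: appended to row 1. P = [[1, 3, 5], [2]].
Insert 4: 4 bumps 5 from row 1; 5 appends to row 2. P = [[1, 3, 4], [2, 5]].

So P = [[1, 3, 4], [2, 5]], Q = [[1, 3, 4], [2, 5]].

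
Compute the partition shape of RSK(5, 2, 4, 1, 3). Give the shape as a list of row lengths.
[2, 2, 1]

Row-insert each entry into an empty tableau.

After inserting 5: P = [[5]].
After inserting 2: P = [[2], [5]].
After inserting 4: P = [[2, 4], [5]].
After inserting 1: P = [[1, 4], [2], [5]].
After inserting 3: P = [[1, 3], [2, 4], [5]].

The final insertion tableau P = [[1, 3], [2, 4], [5]] has shape [2, 2, 1].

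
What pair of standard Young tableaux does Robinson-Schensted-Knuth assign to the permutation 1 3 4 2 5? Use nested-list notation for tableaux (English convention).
Insert each entry of the permutation into P by Schensted row insertion, recording in Q the position of each new cell.

Insert 1: appended to row 1. P = [[1]], Q = [[1]].
Insert 3: appended to row 1. P = [[1, 3]], Q = [[1, 2]].
Insert 4: appended to row 1. P = [[1, 3, 4]], Q = [[1, 2, 3]].
Insert 2: 2 bumps 3 from row 1; 3 starts row 2. P = [[1, 2, 4], [3]], Q = [[1, 2, 3], [4]].
Insert 5: appended to row 1. P = [[1, 2, 4, 5], [3]], Q = [[1, 2, 3, 5], [4]].

So P = [[1, 2, 4, 5], [3]], Q = [[1, 2, 3, 5], [4]].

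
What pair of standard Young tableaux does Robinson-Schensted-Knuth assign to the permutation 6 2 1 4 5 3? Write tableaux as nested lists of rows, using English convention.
P = [[1, 3, 5], [2, 4], [6]], Q = [[1, 4, 5], [2, 6], [3]]

Insert each entry of the permutation into P by Schensted row insertion, recording in Q the position of each new cell.

After inserting 6: P = [[6]].
After inserting 2: P = [[2], [6]].
After inserting 1: P = [[1], [2], [6]].
After inserting 4: P = [[1, 4], [2], [6]].
After inserting 5: P = [[1, 4, 5], [2], [6]].
After inserting 3: P = [[1, 3, 5], [2, 4], [6]].

So P = [[1, 3, 5], [2, 4], [6]], Q = [[1, 4, 5], [2, 6], [3]].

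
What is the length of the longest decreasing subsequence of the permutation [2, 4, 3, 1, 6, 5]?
3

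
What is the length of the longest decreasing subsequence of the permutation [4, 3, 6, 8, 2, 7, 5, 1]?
4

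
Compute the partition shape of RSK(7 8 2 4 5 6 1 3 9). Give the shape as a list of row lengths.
Row-insert each entry into an empty tableau.

After inserting 7: P = [[7]].
After inserting 8: P = [[7, 8]].
After inserting 2: P = [[2, 8], [7]].
After inserting 4: P = [[2, 4], [7, 8]].
After inserting 5: P = [[2, 4, 5], [7, 8]].
After inserting 6: P = [[2, 4, 5, 6], [7, 8]].
After inserting 1: P = [[1, 4, 5, 6], [2, 8], [7]].
After inserting 3: P = [[1, 3, 5, 6], [2, 4], [7, 8]].
After inserting 9: P = [[1, 3, 5, 6, 9], [2, 4], [7, 8]].

The final insertion tableau P = [[1, 3, 5, 6, 9], [2, 4], [7, 8]] has shape [5, 2, 2].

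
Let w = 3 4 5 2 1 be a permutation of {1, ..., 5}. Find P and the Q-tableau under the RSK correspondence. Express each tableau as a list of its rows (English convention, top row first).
Insert each entry of the permutation into P by Schensted row insertion, recording in Q the position of each new cell.

After inserting 3: P = [[3]].
After inserting 4: P = [[3, 4]].
After inserting 5: P = [[3, 4, 5]].
After inserting 2: P = [[2, 4, 5], [3]].
After inserting 1: P = [[1, 4, 5], [2], [3]].

So P = [[1, 4, 5], [2], [3]], Q = [[1, 2, 3], [4], [5]].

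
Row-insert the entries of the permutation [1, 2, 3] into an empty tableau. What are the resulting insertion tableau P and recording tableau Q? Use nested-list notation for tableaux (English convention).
Insert each entry of the permutation into P by Schensted row insertion, recording in Q the position of each new cell.

Insert 1: appended to row 1. P = [[1]].
Insert 2: appended to row 1. P = [[1, 2]].
Insert 3: appended to row 1. P = [[1, 2, 3]].

So P = [[1, 2, 3]], Q = [[1, 2, 3]].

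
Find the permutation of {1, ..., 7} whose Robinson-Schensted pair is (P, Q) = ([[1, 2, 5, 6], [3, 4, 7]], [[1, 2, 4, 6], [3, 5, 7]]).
Reverse the RSK construction: for i from n down to 1, find the cell of Q containing i, remove the entry at that cell from P, and reverse-bump it up through P; the value ejected from row 1 is w(i).

Step i=7: Q has 7 at row 2, column 3; remove 7 from row 2 of P and reverse-bump: 7 enters row 1 and ejects 6. So w(7) = 6. P is now [[1, 2, 5, 7], [3, 4]].
Step i=6: Q has 6 at row 1, column 4; remove that cell from P, ejecting 7. So w(6) = 7. P is now [[1, 2, 5], [3, 4]].
Step i=5: Q has 5 at row 2, column 2; remove 4 from row 2 of P and reverse-bump: 4 enters row 1 and ejects 2. So w(5) = 2. P is now [[1, 4, 5], [3]].
Step i=4: Q has 4 at row 1, column 3; remove that cell from P, ejecting 5. So w(4) = 5. P is now [[1, 4], [3]].
Step i=3: Q has 3 at row 2, column 1; remove 3 from row 2 of P and reverse-bump: 3 enters row 1 and ejects 1. So w(3) = 1. P is now [[3, 4]].
Step i=2: Q has 2 at row 1, column 2; remove that cell from P, ejecting 4. So w(2) = 4. P is now [[3]].
Step i=1: Q has 1 at row 1, column 1; remove that cell from P, ejecting 3. So w(1) = 3. P is now [].

So w = 3 4 1 5 2 7 6.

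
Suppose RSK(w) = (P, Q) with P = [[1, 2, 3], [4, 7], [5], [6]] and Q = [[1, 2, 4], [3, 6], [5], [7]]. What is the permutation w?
1 6 5 7 2 4 3

Reverse the RSK construction: for i from n down to 1, find the cell of Q containing i, remove the entry at that cell from P, and reverse-bump it up through P; the value ejected from row 1 is w(i).

Step i=7: Q has 7 at row 4, column 1; remove 6 from row 4 of P and reverse-bump: 6 enters row 3 and ejects 5; 5 enters row 2 and ejects 4; 4 enters row 1 and ejects 3. So w(7) = 3. P is now [[1, 2, 4], [5, 7], [6]].
Step i=6: Q has 6 at row 2, column 2; remove 7 from row 2 of P and reverse-bump: 7 enters row 1 and ejects 4. So w(6) = 4. P is now [[1, 2, 7], [5], [6]].
Step i=5: Q has 5 at row 3, column 1; remove 6 from row 3 of P and reverse-bump: 6 enters row 2 and ejects 5; 5 enters row 1 and ejects 2. So w(5) = 2. P is now [[1, 5, 7], [6]].
Step i=4: Q has 4 at row 1, column 3; remove that cell from P, ejecting 7. So w(4) = 7. P is now [[1, 5], [6]].
Step i=3: Q has 3 at row 2, column 1; remove 6 from row 2 of P and reverse-bump: 6 enters row 1 and ejects 5. So w(3) = 5. P is now [[1, 6]].
Step i=2: Q has 2 at row 1, column 2; remove that cell from P, ejecting 6. So w(2) = 6. P is now [[1]].
Step i=1: Q has 1 at row 1, column 1; remove that cell from P, ejecting 1. So w(1) = 1. P is now [].

So w = 1 6 5 7 2 4 3.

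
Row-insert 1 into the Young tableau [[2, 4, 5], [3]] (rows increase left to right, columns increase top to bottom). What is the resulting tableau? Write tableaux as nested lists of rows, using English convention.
In row 1, 1 replaces 2 (the leftmost entry greater than 1); 2 is bumped to row 2. In row 2, 2 replaces 3 (the leftmost entry greater than 2); 3 is bumped to row 3. 3 starts a new row 3. The new tableau is [[1, 4, 5], [2], [3]].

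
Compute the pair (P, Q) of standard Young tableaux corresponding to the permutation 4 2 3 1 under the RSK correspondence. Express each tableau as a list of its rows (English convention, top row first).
P = [[1, 3], [2], [4]], Q = [[1, 3], [2], [4]]

Insert each entry of the permutation into P by Schensted row insertion, recording in Q the position of each new cell.

Insert 4: appended to row 1. P = [[4]].
Insert 2: 2 bumps 4 from row 1; 4 starts row 2. P = [[2], [4]].
Insert 3: appended to row 1. P = [[2, 3], [4]].
Insert 1: 1 bumps 2 from row 1; 2 bumps 4 from row 2; 4 starts row 3. P = [[1, 3], [2], [4]].

So P = [[1, 3], [2], [4]], Q = [[1, 3], [2], [4]].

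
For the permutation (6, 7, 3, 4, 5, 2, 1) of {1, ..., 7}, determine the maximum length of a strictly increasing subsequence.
3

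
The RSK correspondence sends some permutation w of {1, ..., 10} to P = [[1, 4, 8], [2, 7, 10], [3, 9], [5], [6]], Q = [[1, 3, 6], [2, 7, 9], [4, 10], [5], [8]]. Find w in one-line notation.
6 5 9 3 2 10 7 1 8 4

Reverse the RSK construction: for i from n down to 1, find the cell of Q containing i, remove the entry at that cell from P, and reverse-bump it up through P; the value ejected from row 1 is w(i).

Step i=10: Q has 10 at row 3, column 2; remove 9 from row 3 of P and reverse-bump: 9 enters row 2 and ejects 7; 7 enters row 1 and ejects 4. So w(10) = 4. P is now [[1, 7, 8], [2, 9, 10], [3], [5], [6]].
Step i=9: Q has 9 at row 2, column 3; remove 10 from row 2 of P and reverse-bump: 10 enters row 1 and ejects 8. So w(9) = 8. P is now [[1, 7, 10], [2, 9], [3], [5], [6]].
Step i=8: Q has 8 at row 5, column 1; remove 6 from row 5 of P and reverse-bump: 6 enters row 4 and ejects 5; 5 enters row 3 and ejects 3; 3 enters row 2 and ejects 2; 2 enters row 1 and ejects 1. So w(8) = 1. P is now [[2, 7, 10], [3, 9], [5], [6]].
Step i=7: Q has 7 at row 2, column 2; remove 9 from row 2 of P and reverse-bump: 9 enters row 1 and ejects 7. So w(7) = 7. P is now [[2, 9, 10], [3], [5], [6]].
Step i=6: Q has 6 at row 1, column 3; remove that cell from P, ejecting 10. So w(6) = 10. P is now [[2, 9], [3], [5], [6]].
Step i=5: Q has 5 at row 4, column 1; remove 6 from row 4 of P and reverse-bump: 6 enters row 3 and ejects 5; 5 enters row 2 and ejects 3; 3 enters row 1 and ejects 2. So w(5) = 2. P is now [[3, 9], [5], [6]].
Step i=4: Q has 4 at row 3, column 1; remove 6 from row 3 of P and reverse-bump: 6 enters row 2 and ejects 5; 5 enters row 1 and ejects 3. So w(4) = 3. P is now [[5, 9], [6]].
Step i=3: Q has 3 at row 1, column 2; remove that cell from P, ejecting 9. So w(3) = 9. P is now [[5], [6]].
Step i=2: Q has 2 at row 2, column 1; remove 6 from row 2 of P and reverse-bump: 6 enters row 1 and ejects 5. So w(2) = 5. P is now [[6]].
Step i=1: Q has 1 at row 1, column 1; remove that cell from P, ejecting 6. So w(1) = 6. P is now [].

So w = 6 5 9 3 2 10 7 1 8 4.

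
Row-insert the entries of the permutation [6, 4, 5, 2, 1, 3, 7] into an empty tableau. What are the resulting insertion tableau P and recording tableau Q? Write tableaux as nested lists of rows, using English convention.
Insert each entry of the permutation into P by Schensted row insertion, recording in Q the position of each new cell.

Insert 6: appended to row 1. P = [[6]].
Insert 4: 4 bumps 6 from row 1; 6 starts row 2. P = [[4], [6]].
Insert 5: appended to row 1. P = [[4, 5], [6]].
Insert 2: 2 bumps 4 from row 1; 4 bumps 6 from row 2; 6 starts row 3. P = [[2, 5], [4], [6]].
Insert 1: 1 bumps 2 from row 1; 2 bumps 4 from row 2; 4 bumps 6 from row 3; 6 starts row 4. P = [[1, 5], [2], [4], [6]].
Insert 3: 3 bumps 5 from row 1; 5 appends to row 2. P = [[1, 3], [2, 5], [4], [6]].
Insert 7: appended to row 1. P = [[1, 3, 7], [2, 5], [4], [6]].

So P = [[1, 3, 7], [2, 5], [4], [6]], Q = [[1, 3, 7], [2, 6], [4], [5]].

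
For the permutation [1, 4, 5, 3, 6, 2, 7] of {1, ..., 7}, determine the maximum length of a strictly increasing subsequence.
5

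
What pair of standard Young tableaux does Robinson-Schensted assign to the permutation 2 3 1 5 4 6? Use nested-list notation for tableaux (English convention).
P = [[1, 3, 4, 6], [2, 5]], Q = [[1, 2, 4, 6], [3, 5]]

Insert each entry of the permutation into P by Schensted row insertion, recording in Q the position of each new cell.

Insert 2: appended to row 1. P = [[2]].
Insert 3: appended to row 1. P = [[2, 3]].
Insert 1: 1 bumps 2 from row 1; 2 starts row 2. P = [[1, 3], [2]].
Insert 5: appended to row 1. P = [[1, 3, 5], [2]].
Insert 4: 4 bumps 5 from row 1; 5 appends to row 2. P = [[1, 3, 4], [2, 5]].
Insert 6: appended to row 1. P = [[1, 3, 4, 6], [2, 5]].

So P = [[1, 3, 4, 6], [2, 5]], Q = [[1, 2, 4, 6], [3, 5]].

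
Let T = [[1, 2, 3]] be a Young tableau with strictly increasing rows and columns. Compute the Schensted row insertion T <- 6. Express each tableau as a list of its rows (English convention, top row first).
[[1, 2, 3, 6]]

6 is larger than every entry of row 1, so it is appended to row 1. The new tableau is [[1, 2, 3, 6]].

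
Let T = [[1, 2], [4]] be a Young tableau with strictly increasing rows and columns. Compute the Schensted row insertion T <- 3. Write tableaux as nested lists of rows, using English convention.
[[1, 2, 3], [4]]

3 is larger than every entry of row 1, so it is appended to row 1. The new tableau is [[1, 2, 3], [4]].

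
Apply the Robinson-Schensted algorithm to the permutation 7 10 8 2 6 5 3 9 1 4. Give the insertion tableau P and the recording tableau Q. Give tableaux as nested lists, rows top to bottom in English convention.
Insert each entry of the permutation into P by Schensted row insertion, recording in Q the position of each new cell.

Insert 7: appended to row 1. P = [[7]], Q = [[1]].
Insert 10: appended to row 1. P = [[7, 10]], Q = [[1, 2]].
Insert 8: 8 bumps 10 from row 1; 10 starts row 2. P = [[7, 8], [10]], Q = [[1, 2], [3]].
Insert 2: 2 bumps 7 from row 1; 7 bumps 10 from row 2; 10 starts row 3. P = [[2, 8], [7], [10]], Q = [[1, 2], [3], [4]].
Insert 6: 6 bumps 8 from row 1; 8 appends to row 2. P = [[2, 6], [7, 8], [10]], Q = [[1, 2], [3, 5], [4]].
Insert 5: 5 bumps 6 from row 1; 6 bumps 7 from row 2; 7 bumps 10 from row 3; 10 starts row 4. P = [[2, 5], [6, 8], [7], [10]], Q = [[1, 2], [3, 5], [4], [6]].
Insert 3: 3 bumps 5 from row 1; 5 bumps 6 from row 2; 6 bumps 7 from row 3; 7 bumps 10 from row 4; 10 starts row 5. P = [[2, 3], [5, 8], [6], [7], [10]], Q = [[1, 2], [3, 5], [4], [6], [7]].
Insert 9: appended to row 1. P = [[2, 3, 9], [5, 8], [6], [7], [10]], Q = [[1, 2, 8], [3, 5], [4], [6], [7]].
Insert 1: 1 bumps 2 from row 1; 2 bumps 5 from row 2; 5 bumps 6 from row 3; 6 bumps 7 from row 4; 7 bumps 10 from row 5; 10 starts row 6. P = [[1, 3, 9], [2, 8], [5], [6], [7], [10]], Q = [[1, 2, 8], [3, 5], [4], [6], [7], [9]].
Insert 4: 4 bumps 9 from row 1; 9 appends to row 2. P = [[1, 3, 4], [2, 8, 9], [5], [6], [7], [10]], Q = [[1, 2, 8], [3, 5, 10], [4], [6], [7], [9]].

So P = [[1, 3, 4], [2, 8, 9], [5], [6], [7], [10]], Q = [[1, 2, 8], [3, 5, 10], [4], [6], [7], [9]].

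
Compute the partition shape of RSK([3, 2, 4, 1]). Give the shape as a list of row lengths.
Row-insert each entry into an empty tableau.

After inserting 3: P = [[3]].
After inserting 2: P = [[2], [3]].
After inserting 4: P = [[2, 4], [3]].
After inserting 1: P = [[1, 4], [2], [3]].

The final insertion tableau P = [[1, 4], [2], [3]] has shape [2, 1, 1].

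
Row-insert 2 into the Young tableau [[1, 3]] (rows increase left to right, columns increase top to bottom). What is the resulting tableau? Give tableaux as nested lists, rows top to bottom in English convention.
In row 1, 2 replaces 3 (the leftmost entry greater than 2); 3 is bumped to row 2. 3 starts a new row 2. The new tableau is [[1, 2], [3]].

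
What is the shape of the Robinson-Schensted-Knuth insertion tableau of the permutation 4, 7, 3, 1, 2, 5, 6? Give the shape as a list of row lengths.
[4, 2, 1]

Row-insert each entry into an empty tableau.

After inserting 4: P = [[4]].
After inserting 7: P = [[4, 7]].
After inserting 3: P = [[3, 7], [4]].
After inserting 1: P = [[1, 7], [3], [4]].
After inserting 2: P = [[1, 2], [3, 7], [4]].
After inserting 5: P = [[1, 2, 5], [3, 7], [4]].
After inserting 6: P = [[1, 2, 5, 6], [3, 7], [4]].

The final insertion tableau P = [[1, 2, 5, 6], [3, 7], [4]] has shape [4, 2, 1].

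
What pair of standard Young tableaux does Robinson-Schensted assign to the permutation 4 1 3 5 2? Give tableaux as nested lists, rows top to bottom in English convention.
P = [[1, 2, 5], [3], [4]], Q = [[1, 3, 4], [2], [5]]

Insert each entry of the permutation into P by Schensted row insertion, recording in Q the position of each new cell.

Insert 4: appended to row 1. P = [[4]].
Insert 1: 1 bumps 4 from row 1; 4 starts row 2. P = [[1], [4]].
Insert 3: appended to row 1. P = [[1, 3], [4]].
Insert 5: appended to row 1. P = [[1, 3, 5], [4]].
Insert 2: 2 bumps 3 from row 1; 3 bumps 4 from row 2; 4 starts row 3. P = [[1, 2, 5], [3], [4]].

So P = [[1, 2, 5], [3], [4]], Q = [[1, 3, 4], [2], [5]].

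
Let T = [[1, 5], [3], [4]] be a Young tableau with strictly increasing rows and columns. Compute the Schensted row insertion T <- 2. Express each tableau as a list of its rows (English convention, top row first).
In row 1, 2 replaces 5 (the leftmost entry greater than 2); 5 is bumped to row 2. 5 is appended to row 2. The new tableau is [[1, 2], [3, 5], [4]].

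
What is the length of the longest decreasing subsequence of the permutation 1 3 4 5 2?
2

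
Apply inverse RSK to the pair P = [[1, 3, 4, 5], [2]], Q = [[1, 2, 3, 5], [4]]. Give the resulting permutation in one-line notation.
2 3 4 1 5

Reverse the RSK construction: for i from n down to 1, find the cell of Q containing i, remove the entry at that cell from P, and reverse-bump it up through P; the value ejected from row 1 is w(i).

Step i=5: Q has 5 at row 1, column 4; remove that cell from P, ejecting 5. So w(5) = 5. P is now [[1, 3, 4], [2]].
Step i=4: Q has 4 at row 2, column 1; remove 2 from row 2 of P and reverse-bump: 2 enters row 1 and ejects 1. So w(4) = 1. P is now [[2, 3, 4]].
Step i=3: Q has 3 at row 1, column 3; remove that cell from P, ejecting 4. So w(3) = 4. P is now [[2, 3]].
Step i=2: Q has 2 at row 1, column 2; remove that cell from P, ejecting 3. So w(2) = 3. P is now [[2]].
Step i=1: Q has 1 at row 1, column 1; remove that cell from P, ejecting 2. So w(1) = 2. P is now [].

So w = 2 3 4 1 5.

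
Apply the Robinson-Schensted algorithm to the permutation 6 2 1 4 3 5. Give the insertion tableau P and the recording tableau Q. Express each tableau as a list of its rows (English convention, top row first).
Insert each entry of the permutation into P by Schensted row insertion, recording in Q the position of each new cell.

Insert 6: appended to row 1. P = [[6]], Q = [[1]].
Insert 2: 2 bumps 6 from row 1; 6 starts row 2. P = [[2], [6]], Q = [[1], [2]].
Insert 1: 1 bumps 2 from row 1; 2 bumps 6 from row 2; 6 starts row 3. P = [[1], [2], [6]], Q = [[1], [2], [3]].
Insert 4: appended to row 1. P = [[1, 4], [2], [6]], Q = [[1, 4], [2], [3]].
Insert 3: 3 bumps 4 from row 1; 4 appends to row 2. P = [[1, 3], [2, 4], [6]], Q = [[1, 4], [2, 5], [3]].
Insert 5: appended to row 1. P = [[1, 3, 5], [2, 4], [6]], Q = [[1, 4, 6], [2, 5], [3]].

So P = [[1, 3, 5], [2, 4], [6]], Q = [[1, 4, 6], [2, 5], [3]].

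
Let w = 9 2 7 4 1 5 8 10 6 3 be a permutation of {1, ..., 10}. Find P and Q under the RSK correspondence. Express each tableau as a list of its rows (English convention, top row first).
Insert each entry of the permutation into P by Schensted row insertion, recording in Q the position of each new cell.

Insert 9: appended to row 1. P = [[9]].
Insert 2: 2 bumps 9 from row 1; 9 starts row 2. P = [[2], [9]].
Insert 7: appended to row 1. P = [[2, 7], [9]].
Insert 4: 4 bumps 7 from row 1; 7 bumps 9 from row 2; 9 starts row 3. P = [[2, 4], [7], [9]].
Insert 1: 1 bumps 2 from row 1; 2 bumps 7 from row 2; 7 bumps 9 from row 3; 9 starts row 4. P = [[1, 4], [2], [7], [9]].
Insert 5: appended to row 1. P = [[1, 4, 5], [2], [7], [9]].
Insert 8: appended to row 1. P = [[1, 4, 5, 8], [2], [7], [9]].
Insert 10: appended to row 1. P = [[1, 4, 5, 8, 10], [2], [7], [9]].
Insert 6: 6 bumps 8 from row 1; 8 appends to row 2. P = [[1, 4, 5, 6, 10], [2, 8], [7], [9]].
Insert 3: 3 bumps 4 from row 1; 4 bumps 8 from row 2; 8 appends to row 3. P = [[1, 3, 5, 6, 10], [2, 4], [7, 8], [9]].

So P = [[1, 3, 5, 6, 10], [2, 4], [7, 8], [9]], Q = [[1, 3, 6, 7, 8], [2, 9], [4, 10], [5]].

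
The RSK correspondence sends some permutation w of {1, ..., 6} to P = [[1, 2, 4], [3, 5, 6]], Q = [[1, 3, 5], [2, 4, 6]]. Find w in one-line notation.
3 1 5 2 6 4

Reverse the RSK construction: for i from n down to 1, find the cell of Q containing i, remove the entry at that cell from P, and reverse-bump it up through P; the value ejected from row 1 is w(i).

Step i=6: Q has 6 at row 2, column 3; remove 6 from row 2 of P and reverse-bump: 6 enters row 1 and ejects 4. So w(6) = 4. P is now [[1, 2, 6], [3, 5]].
Step i=5: Q has 5 at row 1, column 3; remove that cell from P, ejecting 6. So w(5) = 6. P is now [[1, 2], [3, 5]].
Step i=4: Q has 4 at row 2, column 2; remove 5 from row 2 of P and reverse-bump: 5 enters row 1 and ejects 2. So w(4) = 2. P is now [[1, 5], [3]].
Step i=3: Q has 3 at row 1, column 2; remove that cell from P, ejecting 5. So w(3) = 5. P is now [[1], [3]].
Step i=2: Q has 2 at row 2, column 1; remove 3 from row 2 of P and reverse-bump: 3 enters row 1 and ejects 1. So w(2) = 1. P is now [[3]].
Step i=1: Q has 1 at row 1, column 1; remove that cell from P, ejecting 3. So w(1) = 3. P is now [].

So w = 3 1 5 2 6 4.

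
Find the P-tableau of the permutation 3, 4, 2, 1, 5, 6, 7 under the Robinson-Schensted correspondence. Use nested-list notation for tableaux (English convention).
P = [[1, 4, 5, 6, 7], [2], [3]]

After inserting 3: P = [[3]].
After inserting 4: P = [[3, 4]].
After inserting 2: P = [[2, 4], [3]].
After inserting 1: P = [[1, 4], [2], [3]].
After inserting 5: P = [[1, 4, 5], [2], [3]].
After inserting 6: P = [[1, 4, 5, 6], [2], [3]].
After inserting 7: P = [[1, 4, 5, 6, 7], [2], [3]].

So P = [[1, 4, 5, 6, 7], [2], [3]].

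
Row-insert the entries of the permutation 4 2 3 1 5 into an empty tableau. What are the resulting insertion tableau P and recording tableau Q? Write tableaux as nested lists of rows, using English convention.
P = [[1, 3, 5], [2], [4]], Q = [[1, 3, 5], [2], [4]]

Insert each entry of the permutation into P by Schensted row insertion, recording in Q the position of each new cell.

Insert 4: appended to row 1. P = [[4]], Q = [[1]].
Insert 2: 2 bumps 4 from row 1; 4 starts row 2. P = [[2], [4]], Q = [[1], [2]].
Insert 3: appended to row 1. P = [[2, 3], [4]], Q = [[1, 3], [2]].
Insert 1: 1 bumps 2 from row 1; 2 bumps 4 from row 2; 4 starts row 3. P = [[1, 3], [2], [4]], Q = [[1, 3], [2], [4]].
Insert 5: appended to row 1. P = [[1, 3, 5], [2], [4]], Q = [[1, 3, 5], [2], [4]].

So P = [[1, 3, 5], [2], [4]], Q = [[1, 3, 5], [2], [4]].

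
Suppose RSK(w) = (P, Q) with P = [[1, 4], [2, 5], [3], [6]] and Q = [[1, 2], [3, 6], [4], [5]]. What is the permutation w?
Reverse RSK: for i = n, n-1, ..., 1, locate i in Q, remove the corresponding corner cell from P, and reverse-bump its entry up through P; the value ejected from row 1 is w(i).

So w = 3 6 5 2 1 4.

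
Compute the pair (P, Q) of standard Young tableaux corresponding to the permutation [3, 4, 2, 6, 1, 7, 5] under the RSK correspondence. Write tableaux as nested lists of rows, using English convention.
P = [[1, 4, 5, 7], [2, 6], [3]], Q = [[1, 2, 4, 6], [3, 7], [5]]

Insert each entry of the permutation into P by Schensted row insertion, recording in Q the position of each new cell.

Insert 3: appended to row 1. P = [[3]], Q = [[1]].
Insert 4: appended to row 1. P = [[3, 4]], Q = [[1, 2]].
Insert 2: 2 bumps 3 from row 1; 3 starts row 2. P = [[2, 4], [3]], Q = [[1, 2], [3]].
Insert 6: appended to row 1. P = [[2, 4, 6], [3]], Q = [[1, 2, 4], [3]].
Insert 1: 1 bumps 2 from row 1; 2 bumps 3 from row 2; 3 starts row 3. P = [[1, 4, 6], [2], [3]], Q = [[1, 2, 4], [3], [5]].
Insert 7: appended to row 1. P = [[1, 4, 6, 7], [2], [3]], Q = [[1, 2, 4, 6], [3], [5]].
Insert 5: 5 bumps 6 from row 1; 6 appends to row 2. P = [[1, 4, 5, 7], [2, 6], [3]], Q = [[1, 2, 4, 6], [3, 7], [5]].

So P = [[1, 4, 5, 7], [2, 6], [3]], Q = [[1, 2, 4, 6], [3, 7], [5]].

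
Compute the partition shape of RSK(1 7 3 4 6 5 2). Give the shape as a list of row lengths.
Row-insert each entry into an empty tableau.

After inserting 1: P = [[1]].
After inserting 7: P = [[1, 7]].
After inserting 3: P = [[1, 3], [7]].
After inserting 4: P = [[1, 3, 4], [7]].
After inserting 6: P = [[1, 3, 4, 6], [7]].
After inserting 5: P = [[1, 3, 4, 5], [6], [7]].
After inserting 2: P = [[1, 2, 4, 5], [3], [6], [7]].

The final insertion tableau P = [[1, 2, 4, 5], [3], [6], [7]] has shape [4, 1, 1, 1].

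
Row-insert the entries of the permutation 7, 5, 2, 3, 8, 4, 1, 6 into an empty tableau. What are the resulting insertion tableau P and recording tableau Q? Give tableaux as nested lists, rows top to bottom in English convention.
P = [[1, 3, 4, 6], [2, 8], [5], [7]], Q = [[1, 4, 5, 8], [2, 6], [3], [7]]

Insert each entry of the permutation into P by Schensted row insertion, recording in Q the position of each new cell.

Insert 7: appended to row 1. P = [[7]].
Insert 5: 5 bumps 7 from row 1; 7 starts row 2. P = [[5], [7]].
Insert 2: 2 bumps 5 from row 1; 5 bumps 7 from row 2; 7 starts row 3. P = [[2], [5], [7]].
Insert 3: appended to row 1. P = [[2, 3], [5], [7]].
Insert 8: appended to row 1. P = [[2, 3, 8], [5], [7]].
Insert 4: 4 bumps 8 from row 1; 8 appends to row 2. P = [[2, 3, 4], [5, 8], [7]].
Insert 1: 1 bumps 2 from row 1; 2 bumps 5 from row 2; 5 bumps 7 from row 3; 7 starts row 4. P = [[1, 3, 4], [2, 8], [5], [7]].
Insert 6: appended to row 1. P = [[1, 3, 4, 6], [2, 8], [5], [7]].

So P = [[1, 3, 4, 6], [2, 8], [5], [7]], Q = [[1, 4, 5, 8], [2, 6], [3], [7]].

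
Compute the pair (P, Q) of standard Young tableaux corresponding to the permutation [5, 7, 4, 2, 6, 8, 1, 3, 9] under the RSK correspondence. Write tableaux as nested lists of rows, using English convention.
P = [[1, 3, 8, 9], [2, 6], [4, 7], [5]], Q = [[1, 2, 6, 9], [3, 5], [4, 8], [7]]

Insert each entry of the permutation into P by Schensted row insertion, recording in Q the position of each new cell.

Insert 5: appended to row 1. P = [[5]], Q = [[1]].
Insert 7: appended to row 1. P = [[5, 7]], Q = [[1, 2]].
Insert 4: 4 bumps 5 from row 1; 5 starts row 2. P = [[4, 7], [5]], Q = [[1, 2], [3]].
Insert 2: 2 bumps 4 from row 1; 4 bumps 5 from row 2; 5 starts row 3. P = [[2, 7], [4], [5]], Q = [[1, 2], [3], [4]].
Insert 6: 6 bumps 7 from row 1; 7 appends to row 2. P = [[2, 6], [4, 7], [5]], Q = [[1, 2], [3, 5], [4]].
Insert 8: appended to row 1. P = [[2, 6, 8], [4, 7], [5]], Q = [[1, 2, 6], [3, 5], [4]].
Insert 1: 1 bumps 2 from row 1; 2 bumps 4 from row 2; 4 bumps 5 from row 3; 5 starts row 4. P = [[1, 6, 8], [2, 7], [4], [5]], Q = [[1, 2, 6], [3, 5], [4], [7]].
Insert 3: 3 bumps 6 from row 1; 6 bumps 7 from row 2; 7 appends to row 3. P = [[1, 3, 8], [2, 6], [4, 7], [5]], Q = [[1, 2, 6], [3, 5], [4, 8], [7]].
Insert 9: appended to row 1. P = [[1, 3, 8, 9], [2, 6], [4, 7], [5]], Q = [[1, 2, 6, 9], [3, 5], [4, 8], [7]].

So P = [[1, 3, 8, 9], [2, 6], [4, 7], [5]], Q = [[1, 2, 6, 9], [3, 5], [4, 8], [7]].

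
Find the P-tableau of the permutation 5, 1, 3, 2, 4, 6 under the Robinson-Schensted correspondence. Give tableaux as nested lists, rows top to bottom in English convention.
Insert 5: appended to row 1. P = [[5]].
Insert 1: 1 bumps 5 from row 1; 5 starts row 2. P = [[1], [5]].
Insert 3: appended to row 1. P = [[1, 3], [5]].
Insert 2: 2 bumps 3 from row 1; 3 bumps 5 from row 2; 5 starts row 3. P = [[1, 2], [3], [5]].
Insert 4: appended to row 1. P = [[1, 2, 4], [3], [5]].
Insert 6: appended to row 1. P = [[1, 2, 4, 6], [3], [5]].

So P = [[1, 2, 4, 6], [3], [5]].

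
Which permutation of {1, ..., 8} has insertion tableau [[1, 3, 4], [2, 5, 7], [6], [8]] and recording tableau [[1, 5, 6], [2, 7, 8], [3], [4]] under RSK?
8 6 2 1 5 7 3 4

Reverse the RSK construction: for i from n down to 1, find the cell of Q containing i, remove the entry at that cell from P, and reverse-bump it up through P; the value ejected from row 1 is w(i).

Step i=8: Q has 8 at row 2, column 3; remove 7 from row 2 of P and reverse-bump: 7 enters row 1 and ejects 4. So w(8) = 4. P is now [[1, 3, 7], [2, 5], [6], [8]].
Step i=7: Q has 7 at row 2, column 2; remove 5 from row 2 of P and reverse-bump: 5 enters row 1 and ejects 3. So w(7) = 3. P is now [[1, 5, 7], [2], [6], [8]].
Step i=6: Q has 6 at row 1, column 3; remove that cell from P, ejecting 7. So w(6) = 7. P is now [[1, 5], [2], [6], [8]].
Step i=5: Q has 5 at row 1, column 2; remove that cell from P, ejecting 5. So w(5) = 5. P is now [[1], [2], [6], [8]].
Step i=4: Q has 4 at row 4, column 1; remove 8 from row 4 of P and reverse-bump: 8 enters row 3 and ejects 6; 6 enters row 2 and ejects 2; 2 enters row 1 and ejects 1. So w(4) = 1. P is now [[2], [6], [8]].
Step i=3: Q has 3 at row 3, column 1; remove 8 from row 3 of P and reverse-bump: 8 enters row 2 and ejects 6; 6 enters row 1 and ejects 2. So w(3) = 2. P is now [[6], [8]].
Step i=2: Q has 2 at row 2, column 1; remove 8 from row 2 of P and reverse-bump: 8 enters row 1 and ejects 6. So w(2) = 6. P is now [[8]].
Step i=1: Q has 1 at row 1, column 1; remove that cell from P, ejecting 8. So w(1) = 8. P is now [].

So w = 8 6 2 1 5 7 3 4.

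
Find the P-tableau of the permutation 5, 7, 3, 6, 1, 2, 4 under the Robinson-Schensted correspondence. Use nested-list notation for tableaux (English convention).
Insert 5: appended to row 1. P = [[5]].
Insert 7: appended to row 1. P = [[5, 7]].
Insert 3: 3 bumps 5 from row 1; 5 starts row 2. P = [[3, 7], [5]].
Insert 6: 6 bumps 7 from row 1; 7 appends to row 2. P = [[3, 6], [5, 7]].
Insert 1: 1 bumps 3 from row 1; 3 bumps 5 from row 2; 5 starts row 3. P = [[1, 6], [3, 7], [5]].
Insert 2: 2 bumps 6 from row 1; 6 bumps 7 from row 2; 7 appends to row 3. P = [[1, 2], [3, 6], [5, 7]].
Insert 4: appended to row 1. P = [[1, 2, 4], [3, 6], [5, 7]].

So P = [[1, 2, 4], [3, 6], [5, 7]].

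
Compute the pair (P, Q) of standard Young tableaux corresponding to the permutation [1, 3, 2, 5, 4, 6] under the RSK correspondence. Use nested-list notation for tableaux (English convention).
Insert each entry of the permutation into P by Schensted row insertion, recording in Q the position of each new cell.

Insert 1: appended to row 1. P = [[1]].
Insert 3: appended to row 1. P = [[1, 3]].
Insert 2: 2 bumps 3 from row 1; 3 starts row 2. P = [[1, 2], [3]].
Insert 5: appended to row 1. P = [[1, 2, 5], [3]].
Insert 4: 4 bumps 5 from row 1; 5 appends to row 2. P = [[1, 2, 4], [3, 5]].
Insert 6: appended to row 1. P = [[1, 2, 4, 6], [3, 5]].

So P = [[1, 2, 4, 6], [3, 5]], Q = [[1, 2, 4, 6], [3, 5]].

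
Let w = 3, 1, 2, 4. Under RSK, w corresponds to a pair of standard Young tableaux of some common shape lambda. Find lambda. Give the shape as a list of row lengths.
RSK row insertion gives P = [[1, 2, 4], [3]], which has shape [3, 1].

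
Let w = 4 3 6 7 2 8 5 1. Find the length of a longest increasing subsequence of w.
4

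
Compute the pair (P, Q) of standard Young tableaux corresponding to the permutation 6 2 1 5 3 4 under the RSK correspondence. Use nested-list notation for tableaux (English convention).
P = [[1, 3, 4], [2, 5], [6]], Q = [[1, 4, 6], [2, 5], [3]]

Insert each entry of the permutation into P by Schensted row insertion, recording in Q the position of each new cell.

Insert 6: appended to row 1. P = [[6]].
Insert 2: 2 bumps 6 from row 1; 6 starts row 2. P = [[2], [6]].
Insert 1: 1 bumps 2 from row 1; 2 bumps 6 from row 2; 6 starts row 3. P = [[1], [2], [6]].
Insert 5: appended to row 1. P = [[1, 5], [2], [6]].
Insert 3: 3 bumps 5 from row 1; 5 appends to row 2. P = [[1, 3], [2, 5], [6]].
Insert 4: appended to row 1. P = [[1, 3, 4], [2, 5], [6]].

So P = [[1, 3, 4], [2, 5], [6]], Q = [[1, 4, 6], [2, 5], [3]].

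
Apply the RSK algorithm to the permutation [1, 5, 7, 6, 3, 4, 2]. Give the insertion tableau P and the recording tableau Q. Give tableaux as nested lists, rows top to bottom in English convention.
Insert each entry of the permutation into P by Schensted row insertion, recording in Q the position of each new cell.

Insert 1: appended to row 1. P = [[1]], Q = [[1]].
Insert 5: appended to row 1. P = [[1, 5]], Q = [[1, 2]].
Insert 7: appended to row 1. P = [[1, 5, 7]], Q = [[1, 2, 3]].
Insert 6: 6 bumps 7 from row 1; 7 starts row 2. P = [[1, 5, 6], [7]], Q = [[1, 2, 3], [4]].
Insert 3: 3 bumps 5 from row 1; 5 bumps 7 from row 2; 7 starts row 3. P = [[1, 3, 6], [5], [7]], Q = [[1, 2, 3], [4], [5]].
Insert 4: 4 bumps 6 from row 1; 6 appends to row 2. P = [[1, 3, 4], [5, 6], [7]], Q = [[1, 2, 3], [4, 6], [5]].
Insert 2: 2 bumps 3 from row 1; 3 bumps 5 from row 2; 5 bumps 7 from row 3; 7 starts row 4. P = [[1, 2, 4], [3, 6], [5], [7]], Q = [[1, 2, 3], [4, 6], [5], [7]].

So P = [[1, 2, 4], [3, 6], [5], [7]], Q = [[1, 2, 3], [4, 6], [5], [7]].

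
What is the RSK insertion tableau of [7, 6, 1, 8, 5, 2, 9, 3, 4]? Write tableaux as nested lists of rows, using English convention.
P = [[1, 2, 3, 4], [5, 8, 9], [6], [7]]

After inserting 7: P = [[7]].
After inserting 6: P = [[6], [7]].
After inserting 1: P = [[1], [6], [7]].
After inserting 8: P = [[1, 8], [6], [7]].
After inserting 5: P = [[1, 5], [6, 8], [7]].
After inserting 2: P = [[1, 2], [5, 8], [6], [7]].
After inserting 9: P = [[1, 2, 9], [5, 8], [6], [7]].
After inserting 3: P = [[1, 2, 3], [5, 8, 9], [6], [7]].
After inserting 4: P = [[1, 2, 3, 4], [5, 8, 9], [6], [7]].

So P = [[1, 2, 3, 4], [5, 8, 9], [6], [7]].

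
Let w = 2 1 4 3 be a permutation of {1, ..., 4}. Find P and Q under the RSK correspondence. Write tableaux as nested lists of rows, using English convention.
P = [[1, 3], [2, 4]], Q = [[1, 3], [2, 4]]

Insert each entry of the permutation into P by Schensted row insertion, recording in Q the position of each new cell.

Insert 2: appended to row 1. P = [[2]], Q = [[1]].
Insert 1: 1 bumps 2 from row 1; 2 starts row 2. P = [[1], [2]], Q = [[1], [2]].
Insert 4: appended to row 1. P = [[1, 4], [2]], Q = [[1, 3], [2]].
Insert 3: 3 bumps 4 from row 1; 4 appends to row 2. P = [[1, 3], [2, 4]], Q = [[1, 3], [2, 4]].

So P = [[1, 3], [2, 4]], Q = [[1, 3], [2, 4]].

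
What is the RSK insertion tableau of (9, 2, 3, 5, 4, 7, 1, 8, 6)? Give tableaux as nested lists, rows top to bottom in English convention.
P = [[1, 3, 4, 6, 8], [2, 7], [5], [9]]

Insert 9: appended to row 1. P = [[9]].
Insert 2: 2 bumps 9 from row 1; 9 starts row 2. P = [[2], [9]].
Insert 3: appended to row 1. P = [[2, 3], [9]].
Insert 5: appended to row 1. P = [[2, 3, 5], [9]].
Insert 4: 4 bumps 5 from row 1; 5 bumps 9 from row 2; 9 starts row 3. P = [[2, 3, 4], [5], [9]].
Insert 7: appended to row 1. P = [[2, 3, 4, 7], [5], [9]].
Insert 1: 1 bumps 2 from row 1; 2 bumps 5 from row 2; 5 bumps 9 from row 3; 9 starts row 4. P = [[1, 3, 4, 7], [2], [5], [9]].
Insert 8: appended to row 1. P = [[1, 3, 4, 7, 8], [2], [5], [9]].
Insert 6: 6 bumps 7 from row 1; 7 appends to row 2. P = [[1, 3, 4, 6, 8], [2, 7], [5], [9]].

So P = [[1, 3, 4, 6, 8], [2, 7], [5], [9]].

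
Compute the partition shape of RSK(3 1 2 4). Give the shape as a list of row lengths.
[3, 1]

RSK row insertion gives P = [[1, 2, 4], [3]], which has shape [3, 1].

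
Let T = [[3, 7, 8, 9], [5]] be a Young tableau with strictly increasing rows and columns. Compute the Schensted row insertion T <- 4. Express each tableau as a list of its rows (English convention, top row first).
[[3, 4, 8, 9], [5, 7]]

In row 1, 4 replaces 7 (the leftmost entry greater than 4); 7 is bumped to row 2. 7 is appended to row 2. The new tableau is [[3, 4, 8, 9], [5, 7]].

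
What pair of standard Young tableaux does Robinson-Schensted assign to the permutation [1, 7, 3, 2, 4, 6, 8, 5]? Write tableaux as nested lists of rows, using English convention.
Insert each entry of the permutation into P by Schensted row insertion, recording in Q the position of each new cell.

Insert 1: appended to row 1. P = [[1]].
Insert 7: appended to row 1. P = [[1, 7]].
Insert 3: 3 bumps 7 from row 1; 7 starts row 2. P = [[1, 3], [7]].
Insert 2: 2 bumps 3 from row 1; 3 bumps 7 from row 2; 7 starts row 3. P = [[1, 2], [3], [7]].
Insert 4: appended to row 1. P = [[1, 2, 4], [3], [7]].
Insert 6: appended to row 1. P = [[1, 2, 4, 6], [3], [7]].
Insert 8: appended to row 1. P = [[1, 2, 4, 6, 8], [3], [7]].
Insert 5: 5 bumps 6 from row 1; 6 appends to row 2. P = [[1, 2, 4, 5, 8], [3, 6], [7]].

So P = [[1, 2, 4, 5, 8], [3, 6], [7]], Q = [[1, 2, 5, 6, 7], [3, 8], [4]].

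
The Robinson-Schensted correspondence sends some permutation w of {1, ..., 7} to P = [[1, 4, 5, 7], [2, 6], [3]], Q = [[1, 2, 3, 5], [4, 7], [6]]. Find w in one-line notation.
Reverse RSK: for i = n, n-1, ..., 1, locate i in Q, remove the corresponding corner cell from P, and reverse-bump its entry up through P; the value ejected from row 1 is w(i).

So w = 3 4 6 2 7 1 5.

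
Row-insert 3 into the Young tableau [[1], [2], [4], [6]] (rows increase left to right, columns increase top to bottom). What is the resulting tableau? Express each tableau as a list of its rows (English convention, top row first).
3 is larger than every entry of row 1, so it is appended to row 1. The new tableau is [[1, 3], [2], [4], [6]].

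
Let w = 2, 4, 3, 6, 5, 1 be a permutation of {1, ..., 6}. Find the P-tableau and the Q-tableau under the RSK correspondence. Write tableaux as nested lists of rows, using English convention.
P = [[1, 3, 5], [2, 6], [4]], Q = [[1, 2, 4], [3, 5], [6]]

Insert each entry of the permutation into P by Schensted row insertion, recording in Q the position of each new cell.

Insert 2: appended to row 1. P = [[2]].
Insert 4: appended to row 1. P = [[2, 4]].
Insert 3: 3 bumps 4 from row 1; 4 starts row 2. P = [[2, 3], [4]].
Insert 6: appended to row 1. P = [[2, 3, 6], [4]].
Insert 5: 5 bumps 6 from row 1; 6 appends to row 2. P = [[2, 3, 5], [4, 6]].
Insert 1: 1 bumps 2 from row 1; 2 bumps 4 from row 2; 4 starts row 3. P = [[1, 3, 5], [2, 6], [4]].

So P = [[1, 3, 5], [2, 6], [4]], Q = [[1, 2, 4], [3, 5], [6]].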